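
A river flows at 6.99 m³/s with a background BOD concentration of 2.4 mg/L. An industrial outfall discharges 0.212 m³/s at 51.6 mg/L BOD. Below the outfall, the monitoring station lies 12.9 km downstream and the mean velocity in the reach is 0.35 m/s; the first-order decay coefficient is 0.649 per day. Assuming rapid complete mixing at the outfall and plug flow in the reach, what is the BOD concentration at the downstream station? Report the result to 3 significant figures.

2.92 mg/L

Flow-weighted average: C = (6.990·2.400 + 0.2120·51.60) / 7.202 = 27.72/7.202 = 3.848 mg/L.
Travel time t = 12.9·1000 / 0.35 = 36860 s = 10.24 h.
First-order decay: C = 3.848·exp(−k·t) = 3.848·0.7582 = 2.918 mg/L.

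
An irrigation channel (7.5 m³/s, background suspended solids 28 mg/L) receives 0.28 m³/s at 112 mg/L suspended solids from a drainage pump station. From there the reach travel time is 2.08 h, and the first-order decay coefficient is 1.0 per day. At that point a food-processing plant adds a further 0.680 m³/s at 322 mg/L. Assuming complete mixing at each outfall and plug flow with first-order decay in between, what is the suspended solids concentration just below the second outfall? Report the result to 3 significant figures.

52.0 mg/L

Mass balance: C = (7.500·28.00 + 0.2800·112.0) / 7.780 = 241.4/7.780 = 31.02 mg/L; combined flow 7.780 m³/s.
After decay, C = 31.02 × e^(−kt) = 31.02 × 0.9170 = 28.45 mg/L.
At the second outfall, C = (7.780·28.45 + 0.6800·322.0) / (7.780 + 0.6800) = 52.04 mg/L.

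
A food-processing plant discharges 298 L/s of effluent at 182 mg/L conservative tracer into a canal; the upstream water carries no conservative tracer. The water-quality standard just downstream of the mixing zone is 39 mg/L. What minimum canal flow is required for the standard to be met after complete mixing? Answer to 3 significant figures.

Set C_mix = 39: (Q·0 + 298.0·182.0) / (Q + 298.0) = 39
→ Q = 298.0·(182.0 − 39)/(39 − 0) = 1093 L/s.

1090 L/s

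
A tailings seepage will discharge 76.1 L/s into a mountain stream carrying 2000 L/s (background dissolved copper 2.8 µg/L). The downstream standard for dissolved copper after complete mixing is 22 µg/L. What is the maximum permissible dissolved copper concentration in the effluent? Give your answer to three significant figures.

527 µg/L

At the limit, (Qr·Cr + Qe·Cₑ)/(Qr + Qe) = 22:
Cₑ = (2076·22 − 2000·2.800) / 76.10 = 526.6 µg/L.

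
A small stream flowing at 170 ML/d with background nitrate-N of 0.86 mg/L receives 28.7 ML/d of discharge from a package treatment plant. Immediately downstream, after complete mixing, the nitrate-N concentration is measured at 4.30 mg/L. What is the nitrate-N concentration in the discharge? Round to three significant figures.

24.7 mg/L

Mass balance: 170.0·0.8600 + 28.70·Cₑ = 198.7·4.300
→ Cₑ = (198.7·4.300 − 170.0·0.8600) / 28.70 = 24.68 mg/L.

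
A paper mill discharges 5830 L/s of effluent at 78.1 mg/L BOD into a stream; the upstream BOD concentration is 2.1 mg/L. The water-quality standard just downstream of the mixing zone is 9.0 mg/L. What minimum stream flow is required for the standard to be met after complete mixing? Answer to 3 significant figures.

Set C_mix = 9.0: (Q·2.100 + 5830·78.10) / (Q + 5830) = 9.0
→ Q = 5830·(78.10 − 9.0)/(9.0 − 2.100) = 58380 L/s.

58400 L/s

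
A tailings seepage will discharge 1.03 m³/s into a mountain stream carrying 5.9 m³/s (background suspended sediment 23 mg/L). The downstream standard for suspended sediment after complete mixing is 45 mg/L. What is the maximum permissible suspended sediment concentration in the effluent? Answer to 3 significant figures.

171 mg/L

At the limit, (Qr·Cr + Qe·Cₑ)/(Qr + Qe) = 45:
Cₑ = (6.930·45 − 5.900·23.00) / 1.030 = 171.0 mg/L.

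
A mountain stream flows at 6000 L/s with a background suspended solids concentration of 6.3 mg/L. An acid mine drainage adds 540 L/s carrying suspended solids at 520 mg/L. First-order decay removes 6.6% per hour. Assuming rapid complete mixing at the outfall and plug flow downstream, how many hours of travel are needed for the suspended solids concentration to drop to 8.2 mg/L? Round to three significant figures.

Mixed concentration C = ΣQC/ΣQ = (6000·6.300 + 540.0·520.0) / 6540 = 318600/6540 = 48.72 mg/L.
6.6%/h lost → k = −ln(1 − 0.066) = 0.06828 h⁻¹.
48.72·exp(−k·t) = 8.2 → t = ln(48.72/8.2)/k = 93950 s = 26.10 h.

26.1 h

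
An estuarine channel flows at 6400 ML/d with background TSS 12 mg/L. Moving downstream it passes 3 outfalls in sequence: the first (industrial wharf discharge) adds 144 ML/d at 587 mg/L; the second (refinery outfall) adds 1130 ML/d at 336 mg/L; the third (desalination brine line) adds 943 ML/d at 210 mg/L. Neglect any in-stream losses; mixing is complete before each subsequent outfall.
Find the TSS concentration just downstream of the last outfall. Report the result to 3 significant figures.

85.8 mg/L

After outfall 1: Q = 6400 + 144.0 = 6544 ML/d; C = (6400·12.00 + 144.0·587.0)/6544 = 24.65 mg/L.
After outfall 2: Q = 6544 + 1130 = 7674 ML/d; C = (6544·24.65 + 1130·336.0)/7674 = 70.50 mg/L.
After outfall 3: Q = 7674 + 943.0 = 8617 ML/d; C = (7674·70.50 + 943.0·210.0)/8617 = 85.77 mg/L.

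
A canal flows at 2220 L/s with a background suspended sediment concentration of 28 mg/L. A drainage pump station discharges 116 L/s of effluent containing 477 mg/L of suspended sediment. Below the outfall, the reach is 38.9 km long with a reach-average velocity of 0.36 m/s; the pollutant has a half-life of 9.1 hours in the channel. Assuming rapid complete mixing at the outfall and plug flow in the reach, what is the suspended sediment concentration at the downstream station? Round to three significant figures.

Flow-weighted average: C = (2220·28.00 + 116.0·477.0) / 2336 = 117500/2336 = 50.30 mg/L.
Travel time t = 38.9·1000 / 0.36 = 108100 s = 30.02 h.
Half-life 9.1 h → k = ln 2 / 9.1 = 0.07617 h⁻¹ = 1.828 d⁻¹.
After decay, C = 50.30 × e^(−kt) = 50.30 × 0.1016 = 5.112 mg/L.

5.11 mg/L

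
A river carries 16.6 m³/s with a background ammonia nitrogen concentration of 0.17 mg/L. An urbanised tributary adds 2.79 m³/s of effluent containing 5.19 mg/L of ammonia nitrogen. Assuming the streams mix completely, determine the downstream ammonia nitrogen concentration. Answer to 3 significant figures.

0.892 mg/L

Mixed concentration C = ΣQC/ΣQ = (16.60·0.1700 + 2.790·5.190) / 19.39 = 17.30/19.39 = 0.8923 mg/L.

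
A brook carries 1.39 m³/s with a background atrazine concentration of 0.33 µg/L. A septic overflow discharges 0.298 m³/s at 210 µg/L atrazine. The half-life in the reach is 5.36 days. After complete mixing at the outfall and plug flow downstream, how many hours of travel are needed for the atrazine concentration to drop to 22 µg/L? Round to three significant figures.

Mixed concentration C = ΣQC/ΣQ = (1.390·0.3300 + 0.2980·210.0) / 1.688 = 63.04/1.688 = 37.35 µg/L.
Half-life 5.36 d → k = ln 2 / 5.36 = 0.1293 d⁻¹.
37.35·exp(−k·t) = 22 → t = ln(37.35/22)/k = 353500 s = 98.21 h.

98.2 h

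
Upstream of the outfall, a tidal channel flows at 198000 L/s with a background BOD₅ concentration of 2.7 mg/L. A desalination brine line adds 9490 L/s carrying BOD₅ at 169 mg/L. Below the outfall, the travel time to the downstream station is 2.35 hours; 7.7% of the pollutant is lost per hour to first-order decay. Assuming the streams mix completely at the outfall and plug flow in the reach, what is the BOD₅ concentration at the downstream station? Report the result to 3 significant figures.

8.54 mg/L

Mass balance: C = (198000·2.700 + 9490·169.0) / 207500 = 2138000/207500 = 10.31 mg/L.
7.7%/h lost → k = −ln(1 − 0.077) = 0.08013 h⁻¹.
Decay over the reach: 10.31·exp(−kt) = 10.31·0.8284 = 8.537 mg/L.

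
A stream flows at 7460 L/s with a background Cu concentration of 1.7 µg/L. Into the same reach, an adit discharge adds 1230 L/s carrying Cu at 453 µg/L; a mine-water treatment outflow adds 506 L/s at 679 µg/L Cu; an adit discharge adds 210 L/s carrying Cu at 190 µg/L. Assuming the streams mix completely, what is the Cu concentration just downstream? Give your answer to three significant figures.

Mass balance: C = (7460·1.700 + 1230·453.0 + 506.0·679.0 + 210.0·190.0) / 9406 = 953300/9406 = 101.4 µg/L.

101 µg/L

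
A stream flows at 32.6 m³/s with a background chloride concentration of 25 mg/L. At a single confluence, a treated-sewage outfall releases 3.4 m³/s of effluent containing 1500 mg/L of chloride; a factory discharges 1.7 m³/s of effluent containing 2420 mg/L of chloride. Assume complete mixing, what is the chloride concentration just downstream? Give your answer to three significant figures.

266 mg/L

Mass balance: C = (32.60·25.00 + 3.400·1500 + 1.700·2420) / 37.70 = 10030/37.70 = 266.0 mg/L.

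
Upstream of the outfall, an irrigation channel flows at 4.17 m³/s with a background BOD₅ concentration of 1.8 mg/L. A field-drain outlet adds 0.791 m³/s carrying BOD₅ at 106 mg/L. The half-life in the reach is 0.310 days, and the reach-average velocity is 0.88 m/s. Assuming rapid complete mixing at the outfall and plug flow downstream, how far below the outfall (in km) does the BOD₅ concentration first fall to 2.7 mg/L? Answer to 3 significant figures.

Mixed concentration C = ΣQC/ΣQ = (4.170·1.800 + 0.7910·106.0) / 4.961 = 91.35/4.961 = 18.41 mg/L.
Half-life 0.310 d → k = ln 2 / 0.310 = 2.236 d⁻¹.
Set 18.41·exp(−k·t) = 2.7 → t = ln(18.41/2.7)/k = 74190 s = 20.61 h.
Distance = v·t = 0.88·74190 = 65280 m = 65.28 km.

65.3 km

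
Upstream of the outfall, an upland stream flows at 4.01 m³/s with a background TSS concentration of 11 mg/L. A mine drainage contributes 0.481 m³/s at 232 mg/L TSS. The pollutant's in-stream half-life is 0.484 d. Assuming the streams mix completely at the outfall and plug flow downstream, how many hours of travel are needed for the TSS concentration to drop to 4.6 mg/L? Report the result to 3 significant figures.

33.8 h

Conservation of mass: C = (4.010·11.00 + 0.4810·232.0) / 4.491 = 155.7/4.491 = 34.67 mg/L.
Half-life 0.484 d → k = ln 2 / 0.484 = 1.432 d⁻¹.
34.67·exp(−k·t) = 4.6 → t = ln(34.67/4.6)/k = 121900 s = 33.85 h.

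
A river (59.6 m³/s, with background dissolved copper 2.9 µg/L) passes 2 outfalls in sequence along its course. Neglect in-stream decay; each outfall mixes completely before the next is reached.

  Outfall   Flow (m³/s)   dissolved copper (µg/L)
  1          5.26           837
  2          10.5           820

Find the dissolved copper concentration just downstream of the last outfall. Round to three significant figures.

175 µg/L

Outfall 1: combined Q = 64.86 m³/s; C = (59.60·2.900 + 5.260·837.0)/64.86 = 70.54 µg/L.
Outfall 2: combined Q = 75.36 m³/s; C = (64.86·70.54 + 10.50·820.0)/75.36 = 175.0 µg/L.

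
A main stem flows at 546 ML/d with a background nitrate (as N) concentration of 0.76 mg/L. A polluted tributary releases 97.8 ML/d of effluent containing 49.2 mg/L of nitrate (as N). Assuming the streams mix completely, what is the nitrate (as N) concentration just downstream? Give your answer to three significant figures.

8.12 mg/L

Flow-weighted average: C = (546.0·0.7600 + 97.80·49.20) / 643.8 = 5227/643.8 = 8.119 mg/L.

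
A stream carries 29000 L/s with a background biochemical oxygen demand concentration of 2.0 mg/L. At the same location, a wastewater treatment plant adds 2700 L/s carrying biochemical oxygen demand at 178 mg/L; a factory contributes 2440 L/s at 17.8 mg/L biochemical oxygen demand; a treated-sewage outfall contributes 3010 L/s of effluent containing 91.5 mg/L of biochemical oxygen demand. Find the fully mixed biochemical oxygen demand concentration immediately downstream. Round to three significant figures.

Conservation of mass: C = (29000·2.000 + 2700·178.0 + 2440·17.80 + 3010·91.50) / 37150 = 857400/37150 = 23.08 mg/L.

23.1 mg/L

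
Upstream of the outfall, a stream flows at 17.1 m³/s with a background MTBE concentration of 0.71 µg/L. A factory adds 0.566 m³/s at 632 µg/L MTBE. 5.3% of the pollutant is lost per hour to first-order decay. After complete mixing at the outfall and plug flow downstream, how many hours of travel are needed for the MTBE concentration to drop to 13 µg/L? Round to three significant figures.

Mass balance: C = (17.10·0.7100 + 0.5660·632.0) / 17.67 = 369.9/17.67 = 20.94 µg/L.
5.3%/h lost → k = −ln(1 − 0.053) = 0.05446 h⁻¹.
20.94·exp(−k·t) = 13 → t = ln(20.94/13)/k = 31500 s = 8.750 h.

8.75 h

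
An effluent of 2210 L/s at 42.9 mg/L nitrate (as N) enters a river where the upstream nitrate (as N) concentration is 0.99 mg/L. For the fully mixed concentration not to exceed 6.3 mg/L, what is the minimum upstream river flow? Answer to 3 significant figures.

Set C_mix = 6.3: (Q·0.9900 + 2210·42.90) / (Q + 2210) = 6.3
→ Q = 2210·(42.90 − 6.3)/(6.3 − 0.9900) = 15230 L/s.

15200 L/s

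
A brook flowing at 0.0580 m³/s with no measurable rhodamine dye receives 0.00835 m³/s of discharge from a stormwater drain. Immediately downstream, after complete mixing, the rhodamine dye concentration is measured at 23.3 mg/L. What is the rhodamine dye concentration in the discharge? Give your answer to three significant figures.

185 mg/L

Mass balance: 0.05800·0 + 0.008350·Cₑ = 0.06635·23.30
→ Cₑ = (0.06635·23.30 − 0.05800·0) / 0.008350 = 185.1 mg/L.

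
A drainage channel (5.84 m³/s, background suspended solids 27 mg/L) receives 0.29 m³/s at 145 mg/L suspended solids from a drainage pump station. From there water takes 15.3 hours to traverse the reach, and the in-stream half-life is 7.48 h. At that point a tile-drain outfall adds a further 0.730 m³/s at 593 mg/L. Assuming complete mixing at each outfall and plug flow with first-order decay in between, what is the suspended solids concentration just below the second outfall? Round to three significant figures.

Flow-weighted average: C = (5.840·27.00 + 0.2900·145.0) / 6.130 = 199.7/6.130 = 32.58 mg/L; combined flow 6.130 m³/s.
Half-life 7.48 h → k = ln 2 / 7.48 = 0.09267 h⁻¹ = 2.224 d⁻¹.
First-order decay: C = 32.58·exp(−k·t) = 32.58·0.2422 = 7.893 mg/L.
Second outfall: C = (6.130·7.893 + 0.7300·593.0)/6.860 = 70.16 mg/L.

70.2 mg/L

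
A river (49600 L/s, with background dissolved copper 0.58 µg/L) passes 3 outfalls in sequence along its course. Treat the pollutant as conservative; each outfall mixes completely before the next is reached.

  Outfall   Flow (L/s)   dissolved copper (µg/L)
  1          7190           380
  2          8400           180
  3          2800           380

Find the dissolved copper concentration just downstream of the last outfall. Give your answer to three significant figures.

78.5 µg/L

After outfall 1: Q = 49600 + 7190 = 56790 L/s; C = (49600·0.5800 + 7190·380.0)/56790 = 48.62 µg/L.
After outfall 2: Q = 56790 + 8400 = 65190 L/s; C = (56790·48.62 + 8400·180.0)/65190 = 65.55 µg/L.
After outfall 3: Q = 65190 + 2800 = 67990 L/s; C = (65190·65.55 + 2800·380.0)/67990 = 78.50 µg/L.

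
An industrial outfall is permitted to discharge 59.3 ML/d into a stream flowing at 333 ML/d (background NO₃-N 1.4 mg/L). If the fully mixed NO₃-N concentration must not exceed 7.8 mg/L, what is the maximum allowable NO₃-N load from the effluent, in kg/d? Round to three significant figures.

Mass balance at the limit: 333.0·1.400 + 59.30·Cₑ = 392.3·7.8 → Cₑ = 43.74 mg/L.
59.30 ML/d = 0.6863 m³/s. Load = 0.6863 m³/s × 43.74 g/m³ × 86 400 s/d = 2594 kg/d.

2590 kg/d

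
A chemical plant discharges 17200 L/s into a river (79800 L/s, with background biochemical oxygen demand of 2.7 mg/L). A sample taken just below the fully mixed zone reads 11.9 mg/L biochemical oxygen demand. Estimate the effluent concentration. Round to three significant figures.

54.6 mg/L

Mass balance: 79800·2.700 + 17200·Cₑ = 97000·11.90
→ Cₑ = (97000·11.90 − 79800·2.700) / 17200 = 54.58 mg/L.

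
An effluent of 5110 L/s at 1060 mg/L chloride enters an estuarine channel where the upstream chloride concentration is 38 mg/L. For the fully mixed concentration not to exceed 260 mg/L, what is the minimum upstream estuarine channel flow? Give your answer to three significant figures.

Set C_mix = 260: (Q·38.00 + 5110·1060) / (Q + 5110) = 260
→ Q = 5110·(1060 − 260)/(260 − 38.00) = 18410 L/s.

18400 L/s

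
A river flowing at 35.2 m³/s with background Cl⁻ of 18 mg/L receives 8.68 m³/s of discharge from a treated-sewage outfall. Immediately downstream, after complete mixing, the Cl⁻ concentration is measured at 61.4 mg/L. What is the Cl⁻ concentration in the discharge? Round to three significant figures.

Mass balance: 35.20·18.00 + 8.680·Cₑ = 43.88·61.40
→ Cₑ = (43.88·61.40 − 35.20·18.00) / 8.680 = 237.4 mg/L.

237 mg/L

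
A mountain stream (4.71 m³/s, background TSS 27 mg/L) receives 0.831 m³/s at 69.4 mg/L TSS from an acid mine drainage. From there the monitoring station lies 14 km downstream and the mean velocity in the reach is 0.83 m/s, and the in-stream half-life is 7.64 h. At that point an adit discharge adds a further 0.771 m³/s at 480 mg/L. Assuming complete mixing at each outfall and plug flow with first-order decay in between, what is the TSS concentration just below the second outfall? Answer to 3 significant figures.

Flow-weighted average: C = (4.710·27.00 + 0.8310·69.40) / 5.541 = 184.8/5.541 = 33.36 mg/L; combined flow 5.541 m³/s.
Travel time t = 14·1000 / 0.83 = 16870 s = 4.685 h.
Half-life 7.64 h → k = ln 2 / 7.64 = 0.09073 h⁻¹ = 2.177 d⁻¹.
First-order decay: C = 33.36·exp(−k·t) = 33.36·0.6537 = 21.81 mg/L.
At the second outfall, C = (5.541·21.81 + 0.7710·480.0) / (5.541 + 0.7710) = 77.77 mg/L.

77.8 mg/L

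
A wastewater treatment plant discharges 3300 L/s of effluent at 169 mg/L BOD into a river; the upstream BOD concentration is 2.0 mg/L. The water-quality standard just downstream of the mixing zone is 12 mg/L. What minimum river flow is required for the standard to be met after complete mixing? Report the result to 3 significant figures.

51800 L/s

Set C_mix = 12: (Q·2.000 + 3300·169.0) / (Q + 3300) = 12
→ Q = 3300·(169.0 − 12)/(12 − 2.000) = 51810 L/s.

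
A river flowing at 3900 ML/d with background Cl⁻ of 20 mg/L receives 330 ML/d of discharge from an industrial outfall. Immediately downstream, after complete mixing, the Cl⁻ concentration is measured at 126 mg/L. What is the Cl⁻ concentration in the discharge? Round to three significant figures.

Mass balance: 3900·20.00 + 330.0·Cₑ = 4230·126.0
→ Cₑ = (4230·126.0 − 3900·20.00) / 330.0 = 1379 mg/L.

1380 mg/L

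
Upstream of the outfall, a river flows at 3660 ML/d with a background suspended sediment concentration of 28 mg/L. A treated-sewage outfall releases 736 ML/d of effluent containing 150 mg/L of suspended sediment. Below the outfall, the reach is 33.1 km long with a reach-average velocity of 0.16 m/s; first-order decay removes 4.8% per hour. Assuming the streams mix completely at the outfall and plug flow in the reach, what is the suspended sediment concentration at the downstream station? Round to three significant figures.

2.87 mg/L

Mixed concentration C = ΣQC/ΣQ = (3660·28.00 + 736.0·150.0) / 4396 = 212900/4396 = 48.43 mg/L.
Travel time t = 33.1·1000 / 0.16 = 206900 s = 57.47 h.
4.8%/h lost → k = −ln(1 − 0.048) = 0.04919 h⁻¹.
Applying C = C₀e^(−kt): 48.43 × 0.05921 = 2.867 mg/L.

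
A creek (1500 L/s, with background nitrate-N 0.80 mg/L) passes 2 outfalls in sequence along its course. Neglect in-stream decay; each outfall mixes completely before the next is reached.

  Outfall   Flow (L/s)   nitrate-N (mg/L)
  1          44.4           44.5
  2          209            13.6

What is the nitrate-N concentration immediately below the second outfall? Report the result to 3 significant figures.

3.43 mg/L

Outfall 1: combined Q = 1544 L/s; C = (1500·0.8000 + 44.40·44.50)/1544 = 2.056 mg/L.
Outfall 2: combined Q = 1753 L/s; C = (1544·2.056 + 209.0·13.60)/1753 = 3.432 mg/L.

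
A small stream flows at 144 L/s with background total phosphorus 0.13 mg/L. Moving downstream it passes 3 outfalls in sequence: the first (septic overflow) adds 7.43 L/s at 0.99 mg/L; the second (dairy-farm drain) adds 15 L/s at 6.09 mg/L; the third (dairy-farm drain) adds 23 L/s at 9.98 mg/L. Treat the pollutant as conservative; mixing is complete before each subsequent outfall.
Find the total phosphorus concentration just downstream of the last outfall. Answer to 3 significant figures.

Below outfall 1: Q → 151.4 L/s, C = (144.0·0.1300 + 7.430·0.9900)/151.4 = 0.1722 mg/L.
Below outfall 2: Q → 166.4 L/s, C = (151.4·0.1722 + 15.00·6.090)/166.4 = 0.7056 mg/L.
Below outfall 3: Q → 189.4 L/s, C = (166.4·0.7056 + 23.00·9.980)/189.4 = 1.832 mg/L.

1.83 mg/L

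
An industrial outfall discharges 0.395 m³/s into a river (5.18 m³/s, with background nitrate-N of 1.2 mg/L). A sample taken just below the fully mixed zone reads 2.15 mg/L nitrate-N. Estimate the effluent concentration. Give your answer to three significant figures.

14.6 mg/L

Mass balance: 5.180·1.200 + 0.3950·Cₑ = 5.575·2.150
→ Cₑ = (5.575·2.150 − 5.180·1.200) / 0.3950 = 14.61 mg/L.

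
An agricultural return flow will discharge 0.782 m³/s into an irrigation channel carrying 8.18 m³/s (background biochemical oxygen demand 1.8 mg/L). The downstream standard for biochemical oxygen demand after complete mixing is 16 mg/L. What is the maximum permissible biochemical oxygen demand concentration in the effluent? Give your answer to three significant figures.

At the limit, (Qr·Cr + Qe·Cₑ)/(Qr + Qe) = 16:
Cₑ = (8.962·16 − 8.180·1.800) / 0.7820 = 164.5 mg/L.

165 mg/L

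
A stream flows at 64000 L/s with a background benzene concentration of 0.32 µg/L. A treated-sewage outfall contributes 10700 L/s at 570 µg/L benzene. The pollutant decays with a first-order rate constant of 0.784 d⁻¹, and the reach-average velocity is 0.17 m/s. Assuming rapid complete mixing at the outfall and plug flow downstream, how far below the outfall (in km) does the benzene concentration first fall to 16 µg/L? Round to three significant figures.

30.6 km

Mass balance: C = (64000·0.3200 + 10700·570.0) / 74700 = 6119000/74700 = 81.92 µg/L.
Set 81.92·exp(−k·t) = 16 → t = ln(81.92/16)/k = 180000 s = 49.99 h.
Distance = v·t = 0.17·180000 = 30600 m = 30.60 km.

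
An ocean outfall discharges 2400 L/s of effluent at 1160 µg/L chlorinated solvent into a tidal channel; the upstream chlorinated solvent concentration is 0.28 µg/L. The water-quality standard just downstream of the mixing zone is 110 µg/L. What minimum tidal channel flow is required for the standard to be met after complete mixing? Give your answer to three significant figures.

23000 L/s

Set C_mix = 110: (Q·0.2800 + 2400·1160) / (Q + 2400) = 110
→ Q = 2400·(1160 − 110)/(110 − 0.2800) = 22970 L/s.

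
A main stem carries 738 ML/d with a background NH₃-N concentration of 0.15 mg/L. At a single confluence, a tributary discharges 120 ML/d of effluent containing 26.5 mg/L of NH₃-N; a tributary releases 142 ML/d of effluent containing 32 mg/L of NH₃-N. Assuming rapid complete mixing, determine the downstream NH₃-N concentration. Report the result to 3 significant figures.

7.83 mg/L

Mass balance: C = (738.0·0.1500 + 120.0·26.50 + 142.0·32.00) / 1000 = 7835/1000 = 7.835 mg/L.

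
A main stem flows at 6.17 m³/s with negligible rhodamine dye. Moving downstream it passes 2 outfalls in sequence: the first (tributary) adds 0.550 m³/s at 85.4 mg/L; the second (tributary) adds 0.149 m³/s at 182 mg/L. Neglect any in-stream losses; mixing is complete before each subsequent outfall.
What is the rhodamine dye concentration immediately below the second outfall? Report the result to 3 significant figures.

Outfall 1: combined Q = 6.720 m³/s; C = (6.170·0 + 0.5500·85.40)/6.720 = 6.990 mg/L.
Outfall 2: combined Q = 6.869 m³/s; C = (6.720·6.990 + 0.1490·182.0)/6.869 = 10.79 mg/L.

10.8 mg/L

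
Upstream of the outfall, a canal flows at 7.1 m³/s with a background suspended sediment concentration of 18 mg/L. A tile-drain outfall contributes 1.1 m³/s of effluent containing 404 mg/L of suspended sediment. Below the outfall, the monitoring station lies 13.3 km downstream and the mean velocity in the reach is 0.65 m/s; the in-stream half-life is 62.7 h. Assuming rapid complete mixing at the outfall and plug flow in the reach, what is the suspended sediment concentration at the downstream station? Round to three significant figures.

65.5 mg/L

Mass balance: C = (7.100·18.00 + 1.100·404.0) / 8.200 = 572.2/8.200 = 69.78 mg/L.
Travel time t = 13.3·1000 / 0.65 = 20460 s = 5.684 h.
Half-life 62.7 h → k = ln 2 / 62.7 = 0.01105 h⁻¹ = 0.2653 d⁻¹.
Decay over the reach: 69.78·exp(−kt) = 69.78·0.9391 = 65.53 mg/L.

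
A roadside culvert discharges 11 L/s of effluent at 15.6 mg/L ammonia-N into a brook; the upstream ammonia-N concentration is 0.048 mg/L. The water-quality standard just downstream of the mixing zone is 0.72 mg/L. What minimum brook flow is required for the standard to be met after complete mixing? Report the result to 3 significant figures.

Set C_mix = 0.72: (Q·0.04800 + 11.00·15.60) / (Q + 11.00) = 0.72
→ Q = 11.00·(15.60 − 0.72)/(0.72 − 0.04800) = 243.6 L/s.

244 L/s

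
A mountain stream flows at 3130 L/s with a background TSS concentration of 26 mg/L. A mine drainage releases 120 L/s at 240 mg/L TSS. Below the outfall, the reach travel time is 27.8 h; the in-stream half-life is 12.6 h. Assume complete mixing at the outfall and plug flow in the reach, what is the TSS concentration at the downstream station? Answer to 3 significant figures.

Mass balance: C = (3130·26.00 + 120.0·240.0) / 3250 = 110200/3250 = 33.90 mg/L.
Half-life 12.6 h → k = ln 2 / 12.6 = 0.05501 h⁻¹ = 1.320 d⁻¹.
Decay over the reach: 33.90·exp(−kt) = 33.90·0.2167 = 7.346 mg/L.

7.35 mg/L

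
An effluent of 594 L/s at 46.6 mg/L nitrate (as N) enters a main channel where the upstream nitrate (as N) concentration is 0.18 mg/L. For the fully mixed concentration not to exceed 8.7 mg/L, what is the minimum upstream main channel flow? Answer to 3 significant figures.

Set C_mix = 8.7: (Q·0.1800 + 594.0·46.60) / (Q + 594.0) = 8.7
→ Q = 594.0·(46.60 − 8.7)/(8.7 − 0.1800) = 2642 L/s.

2640 L/s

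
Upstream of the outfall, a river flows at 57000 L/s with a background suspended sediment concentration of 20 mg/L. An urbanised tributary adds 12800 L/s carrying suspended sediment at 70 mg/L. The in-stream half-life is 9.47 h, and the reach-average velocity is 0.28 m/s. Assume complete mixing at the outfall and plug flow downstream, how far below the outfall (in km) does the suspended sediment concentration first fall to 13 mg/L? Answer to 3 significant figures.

Flow-weighted average: C = (57000·20.00 + 12800·70.00) / 69800 = 2036000/69800 = 29.17 mg/L.
Half-life 9.47 h → k = ln 2 / 9.47 = 0.07319 h⁻¹ = 1.757 d⁻¹.
Set 29.17·exp(−k·t) = 13 → t = ln(29.17/13)/k = 39750 s = 11.04 h.
Distance = v·t = 0.28·39750 = 11130 m = 11.13 km.

11.1 km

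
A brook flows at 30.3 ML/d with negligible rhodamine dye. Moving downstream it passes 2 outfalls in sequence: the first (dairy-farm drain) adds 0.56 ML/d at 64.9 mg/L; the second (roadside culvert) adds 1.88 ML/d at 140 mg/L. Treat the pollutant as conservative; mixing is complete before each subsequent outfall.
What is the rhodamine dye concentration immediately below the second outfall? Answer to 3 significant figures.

After outfall 1: Q = 30.30 + 0.5600 = 30.86 ML/d; C = (30.30·0 + 0.5600·64.90)/30.86 = 1.178 mg/L.
After outfall 2: Q = 30.86 + 1.880 = 32.74 ML/d; C = (30.86·1.178 + 1.880·140.0)/32.74 = 9.149 mg/L.

9.15 mg/L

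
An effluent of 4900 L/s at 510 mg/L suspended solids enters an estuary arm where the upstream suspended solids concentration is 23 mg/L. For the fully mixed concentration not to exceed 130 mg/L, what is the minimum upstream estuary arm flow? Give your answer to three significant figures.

Set C_mix = 130: (Q·23.00 + 4900·510.0) / (Q + 4900) = 130
→ Q = 4900·(510.0 − 130)/(130 − 23.00) = 17400 L/s.

17400 L/s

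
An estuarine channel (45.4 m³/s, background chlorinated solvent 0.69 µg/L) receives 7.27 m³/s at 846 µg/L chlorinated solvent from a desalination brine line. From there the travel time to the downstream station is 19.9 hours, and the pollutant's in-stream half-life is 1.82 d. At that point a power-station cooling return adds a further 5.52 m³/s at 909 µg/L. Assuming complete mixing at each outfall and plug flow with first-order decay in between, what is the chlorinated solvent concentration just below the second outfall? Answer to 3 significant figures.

Mass balance: C = (45.40·0.6900 + 7.270·846.0) / 52.67 = 6182/52.67 = 117.4 µg/L; combined flow 52.67 m³/s.
Half-life 1.82 d → k = ln 2 / 1.82 = 0.3809 d⁻¹.
Decay over the reach: 117.4·exp(−kt) = 117.4·0.7292 = 85.59 µg/L.
At the second outfall, C = (52.67·85.59 + 5.520·909.0) / (52.67 + 5.520) = 163.7 µg/L.

164 µg/L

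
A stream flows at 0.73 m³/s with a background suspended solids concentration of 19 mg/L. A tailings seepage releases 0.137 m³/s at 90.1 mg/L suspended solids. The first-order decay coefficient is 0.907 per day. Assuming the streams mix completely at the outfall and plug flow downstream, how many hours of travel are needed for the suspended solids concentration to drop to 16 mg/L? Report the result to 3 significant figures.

Flow-weighted average: C = (0.7300·19.00 + 0.1370·90.10) / 0.8670 = 26.21/0.8670 = 30.23 mg/L.
30.23·exp(−k·t) = 16 → t = ln(30.23/16)/k = 60620 s = 16.84 h.

16.8 h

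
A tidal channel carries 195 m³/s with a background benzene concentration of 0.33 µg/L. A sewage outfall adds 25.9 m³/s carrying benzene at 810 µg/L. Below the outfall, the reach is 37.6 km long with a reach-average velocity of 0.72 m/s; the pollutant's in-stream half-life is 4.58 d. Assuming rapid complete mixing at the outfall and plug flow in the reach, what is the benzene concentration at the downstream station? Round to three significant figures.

Flow-weighted average: C = (195.0·0.3300 + 25.90·810.0) / 220.9 = 21040/220.9 = 95.26 µg/L.
Travel time t = 37.6·1000 / 0.72 = 52220 s = 14.51 h.
Half-life 4.58 d → k = ln 2 / 4.58 = 0.1513 d⁻¹.
After decay, C = 95.26 × e^(−kt) = 95.26 × 0.9126 = 86.93 µg/L.

86.9 µg/L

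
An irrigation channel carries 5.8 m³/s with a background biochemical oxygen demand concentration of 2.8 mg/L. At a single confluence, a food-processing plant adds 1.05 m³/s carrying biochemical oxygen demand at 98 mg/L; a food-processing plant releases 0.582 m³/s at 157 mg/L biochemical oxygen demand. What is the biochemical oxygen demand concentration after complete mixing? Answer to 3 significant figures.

28.3 mg/L

After mixing, C = (5.800·2.800 + 1.050·98.00 + 0.5820·157.0) / 7.432 = 210.5/7.432 = 28.33 mg/L.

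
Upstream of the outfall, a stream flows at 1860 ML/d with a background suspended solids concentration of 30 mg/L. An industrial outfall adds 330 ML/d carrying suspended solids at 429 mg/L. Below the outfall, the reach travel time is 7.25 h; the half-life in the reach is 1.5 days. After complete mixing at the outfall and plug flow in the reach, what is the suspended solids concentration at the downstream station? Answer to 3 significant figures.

78.4 mg/L

Conservation of mass: C = (1860·30.00 + 330.0·429.0) / 2190 = 197400/2190 = 90.12 mg/L.
Half-life 1.5 d → k = ln 2 / 1.5 = 0.4621 d⁻¹.
After decay, C = 90.12 × e^(−kt) = 90.12 × 0.8697 = 78.38 mg/L.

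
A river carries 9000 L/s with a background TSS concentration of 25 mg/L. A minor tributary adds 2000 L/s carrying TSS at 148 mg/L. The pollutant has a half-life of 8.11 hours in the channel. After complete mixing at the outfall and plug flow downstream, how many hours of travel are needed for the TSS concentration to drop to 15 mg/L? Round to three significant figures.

Conservation of mass: C = (9000·25.00 + 2000·148.0) / 11000 = 521000/11000 = 47.36 mg/L.
Half-life 8.11 h → k = ln 2 / 8.11 = 0.08547 h⁻¹ = 2.051 d⁻¹.
47.36·exp(−k·t) = 15 → t = ln(47.36/15)/k = 48430 s = 13.45 h.

13.5 h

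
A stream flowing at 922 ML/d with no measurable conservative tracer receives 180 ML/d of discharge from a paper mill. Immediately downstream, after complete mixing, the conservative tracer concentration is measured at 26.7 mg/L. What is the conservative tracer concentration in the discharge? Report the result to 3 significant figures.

Mass balance: 922.0·0 + 180.0·Cₑ = 1102·26.70
→ Cₑ = (1102·26.70 − 922.0·0) / 180.0 = 163.5 mg/L.

163 mg/L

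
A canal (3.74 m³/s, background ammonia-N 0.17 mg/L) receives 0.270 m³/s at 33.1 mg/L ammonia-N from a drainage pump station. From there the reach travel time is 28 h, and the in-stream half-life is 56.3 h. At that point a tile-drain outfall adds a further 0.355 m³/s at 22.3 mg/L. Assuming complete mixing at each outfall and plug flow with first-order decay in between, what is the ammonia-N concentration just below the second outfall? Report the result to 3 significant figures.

Mass balance: C = (3.740·0.1700 + 0.2700·33.10) / 4.010 = 9.573/4.010 = 2.387 mg/L; combined flow 4.010 m³/s.
Half-life 56.3 h → k = ln 2 / 56.3 = 0.01231 h⁻¹ = 0.2955 d⁻¹.
Applying C = C₀e^(−kt): 2.387 × 0.7084 = 1.691 mg/L.
Second outfall: C = (4.010·1.691 + 0.3550·22.30)/4.365 = 3.367 mg/L.

3.37 mg/L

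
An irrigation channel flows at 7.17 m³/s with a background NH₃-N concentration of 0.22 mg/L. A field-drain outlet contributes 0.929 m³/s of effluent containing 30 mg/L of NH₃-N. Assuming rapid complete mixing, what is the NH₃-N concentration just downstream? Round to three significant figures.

3.64 mg/L

Conservation of mass: C = (7.170·0.2200 + 0.9290·30.00) / 8.099 = 29.45/8.099 = 3.636 mg/L.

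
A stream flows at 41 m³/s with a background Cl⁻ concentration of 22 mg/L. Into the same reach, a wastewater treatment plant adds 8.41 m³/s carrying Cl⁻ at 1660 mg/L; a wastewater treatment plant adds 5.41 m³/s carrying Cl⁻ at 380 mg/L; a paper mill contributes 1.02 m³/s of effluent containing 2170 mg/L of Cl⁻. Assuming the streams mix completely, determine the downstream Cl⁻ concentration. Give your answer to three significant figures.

After mixing, C = (41.00·22.00 + 8.410·1660 + 5.410·380.0 + 1.020·2170) / 55.84 = 19130/55.84 = 342.6 mg/L.

343 mg/L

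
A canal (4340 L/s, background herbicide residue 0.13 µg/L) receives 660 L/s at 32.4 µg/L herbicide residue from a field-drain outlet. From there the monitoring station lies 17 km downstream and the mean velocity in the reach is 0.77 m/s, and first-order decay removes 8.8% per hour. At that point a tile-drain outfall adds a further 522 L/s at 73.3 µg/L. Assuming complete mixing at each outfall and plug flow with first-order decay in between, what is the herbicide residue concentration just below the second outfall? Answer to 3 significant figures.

9.19 µg/L

Mixed concentration C = ΣQC/ΣQ = (4340·0.1300 + 660.0·32.40) / 5000 = 21950/5000 = 4.390 µg/L; combined flow 5000 L/s.
Travel time t = 17·1000 / 0.77 = 22080 s = 6.133 h.
8.8%/h lost → k = −ln(1 − 0.088) = 0.09212 h⁻¹.
After decay, C = 4.390 × e^(−kt) = 4.390 × 0.5684 = 2.495 µg/L.
Second outfall: C = (5000·2.495 + 522.0·73.30)/5522 = 9.188 µg/L.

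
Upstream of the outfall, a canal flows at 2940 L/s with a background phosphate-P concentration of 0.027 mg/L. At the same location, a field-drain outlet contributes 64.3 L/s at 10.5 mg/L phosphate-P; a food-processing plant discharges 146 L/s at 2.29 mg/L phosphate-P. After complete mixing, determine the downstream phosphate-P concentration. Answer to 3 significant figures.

0.346 mg/L

After mixing, C = (2940·0.02700 + 64.30·10.50 + 146.0·2.290) / 3150 = 1089/3150 = 0.3456 mg/L.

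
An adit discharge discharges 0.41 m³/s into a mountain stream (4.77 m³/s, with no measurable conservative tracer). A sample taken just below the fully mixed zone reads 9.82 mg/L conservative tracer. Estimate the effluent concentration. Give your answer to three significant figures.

124 mg/L

Mass balance: 4.770·0 + 0.4100·Cₑ = 5.180·9.820
→ Cₑ = (5.180·9.820 − 4.770·0) / 0.4100 = 124.1 mg/L.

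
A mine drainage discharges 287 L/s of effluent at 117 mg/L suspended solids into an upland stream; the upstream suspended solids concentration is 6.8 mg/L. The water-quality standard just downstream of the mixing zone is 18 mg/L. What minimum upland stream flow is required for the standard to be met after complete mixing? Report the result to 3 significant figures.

Set C_mix = 18: (Q·6.800 + 287.0·117.0) / (Q + 287.0) = 18
→ Q = 287.0·(117.0 − 18)/(18 − 6.800) = 2537 L/s.

2540 L/s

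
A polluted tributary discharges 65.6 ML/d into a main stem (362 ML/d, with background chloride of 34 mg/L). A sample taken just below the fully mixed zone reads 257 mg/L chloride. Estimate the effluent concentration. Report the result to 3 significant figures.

Mass balance: 362.0·34.00 + 65.60·Cₑ = 427.6·257.0
→ Cₑ = (427.6·257.0 − 362.0·34.00) / 65.60 = 1488 mg/L.

1490 mg/L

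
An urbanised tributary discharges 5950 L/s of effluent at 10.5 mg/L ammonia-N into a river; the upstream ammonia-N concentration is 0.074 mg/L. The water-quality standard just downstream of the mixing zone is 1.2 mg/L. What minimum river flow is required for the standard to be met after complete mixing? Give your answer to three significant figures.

49100 L/s

Set C_mix = 1.2: (Q·0.07400 + 5950·10.50) / (Q + 5950) = 1.2
→ Q = 5950·(10.50 − 1.2)/(1.2 − 0.07400) = 49140 L/s.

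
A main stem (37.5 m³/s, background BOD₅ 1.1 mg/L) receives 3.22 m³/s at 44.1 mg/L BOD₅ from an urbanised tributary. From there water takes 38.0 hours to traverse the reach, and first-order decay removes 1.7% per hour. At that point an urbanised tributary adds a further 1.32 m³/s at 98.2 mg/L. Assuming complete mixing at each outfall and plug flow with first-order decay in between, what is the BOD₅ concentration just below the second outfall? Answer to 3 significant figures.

5.36 mg/L

Conservation of mass: C = (37.50·1.100 + 3.220·44.10) / 40.72 = 183.3/40.72 = 4.500 mg/L; combined flow 40.72 m³/s.
1.7%/h lost → k = −ln(1 − 0.017) = 0.01715 h⁻¹.
First-order decay: C = 4.500·exp(−k·t) = 4.500·0.5212 = 2.346 mg/L.
Second outfall: C = (40.72·2.346 + 1.320·98.20)/42.04 = 5.355 mg/L.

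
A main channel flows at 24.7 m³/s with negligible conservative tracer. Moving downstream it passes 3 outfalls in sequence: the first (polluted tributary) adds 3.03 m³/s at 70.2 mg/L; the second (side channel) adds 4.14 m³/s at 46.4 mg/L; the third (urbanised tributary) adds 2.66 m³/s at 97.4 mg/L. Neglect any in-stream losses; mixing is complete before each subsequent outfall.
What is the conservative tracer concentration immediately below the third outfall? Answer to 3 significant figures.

19.2 mg/L

After outfall 1: Q = 24.70 + 3.030 = 27.73 m³/s; C = (24.70·0 + 3.030·70.20)/27.73 = 7.671 mg/L.
After outfall 2: Q = 27.73 + 4.140 = 31.87 m³/s; C = (27.73·7.671 + 4.140·46.40)/31.87 = 12.70 mg/L.
After outfall 3: Q = 31.87 + 2.660 = 34.53 m³/s; C = (31.87·12.70 + 2.660·97.40)/34.53 = 19.23 mg/L.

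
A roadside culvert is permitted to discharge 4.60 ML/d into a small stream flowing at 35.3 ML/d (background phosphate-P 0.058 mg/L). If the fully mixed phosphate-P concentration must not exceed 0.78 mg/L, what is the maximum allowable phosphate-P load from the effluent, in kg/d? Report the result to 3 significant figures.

29.1 kg/d

Mass balance at the limit: 35.30·0.05800 + 4.600·Cₑ = 39.90·0.78 → Cₑ = 6.321 mg/L.
4.600 ML/d = 0.05324 m³/s. Load = 0.05324 m³/s × 6.321 g/m³ × 86 400 s/d = 29.07 kg/d.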